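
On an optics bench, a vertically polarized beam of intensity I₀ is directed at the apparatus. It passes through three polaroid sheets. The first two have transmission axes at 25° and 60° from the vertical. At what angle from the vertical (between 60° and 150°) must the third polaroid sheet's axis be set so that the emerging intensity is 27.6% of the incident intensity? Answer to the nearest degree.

θ ≈ 105°

I₁ = I₀ cos²(25° − 0°) = I₀ cos²(25°) = 0.8214 I₀.
I₂ = I₁ cos²(60° − 25°) = 0.8214 I₀ · cos²(35°) = 0.5512 I₀.
Need I₃/I₀ = 0.276, so cos²(θ − 60°) = 0.276 / 0.5512 = 0.5008.
θ − 60° = arccos(√0.5008) = 45.0°, giving θ ≈ 60 + 45.0 = 105.0°.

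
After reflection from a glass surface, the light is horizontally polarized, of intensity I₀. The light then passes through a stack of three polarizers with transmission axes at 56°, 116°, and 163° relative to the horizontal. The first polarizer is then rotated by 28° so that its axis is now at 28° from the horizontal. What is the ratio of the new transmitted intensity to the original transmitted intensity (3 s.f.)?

Before rotation:
I₁ = I₀ cos²(56° − 0°) = I₀ cos²(56°) = 0.3127 I₀.
I₂ = I₁ cos²(116° − 56°) = 0.3127 I₀ · cos²(60°) = 0.07817 I₀.
I₃ = I₂ cos²(163° − 116°) = 0.07817 I₀ · cos²(47°) = 0.03636 I₀.
After rotation:
I₁ = I₀ cos²(28° − 0°) = I₀ cos²(28°) = 0.7796 I₀.
I₂ = I₁ cos²(116° − 28°) = 0.7796 I₀ · cos²(88°) = 0.0009495 I₀.
I₃ = I₂ cos²(163° − 116°) = 0.0009495 I₀ · cos²(47°) = 0.0004416 I₀.
Ratio = 0.0004416 / 0.03636 = 0.01215.

I_new/I_old ≈ 0.0121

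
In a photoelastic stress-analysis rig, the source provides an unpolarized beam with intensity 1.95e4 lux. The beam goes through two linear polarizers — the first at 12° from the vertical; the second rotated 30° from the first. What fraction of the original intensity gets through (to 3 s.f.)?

I/I₀ ≈ 0.375

Unpolarized light through the first polarizer → I₁ = 1.95e4 lux/2 = 9750 lux, polarized at 12°.
I₂ = I₁ · cos²(30°) = 9750 · 0.75 = 7313 lux.
Transmitted fraction = 0.375.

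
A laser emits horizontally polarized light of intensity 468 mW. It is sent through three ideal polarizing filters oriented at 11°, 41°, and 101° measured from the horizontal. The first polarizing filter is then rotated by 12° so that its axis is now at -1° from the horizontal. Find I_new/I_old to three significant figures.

I_new/I_old ≈ 0.764

Before rotation:
By Malus's law, I₁ = I₀ cos²(11° − 0°) = I₀ cos²(11°) = 0.9636 I₀.
I₂ = I₁ cos²(41° − 11°) = 0.9636 I₀ · cos²(30°) = 0.7227 I₀.
I₃ = I₂ cos²(101° − 41°) = 0.7227 I₀ · cos²(60°) = 0.1807 I₀.
After rotation:
I₁ = I₀ cos²(-1° − 0°) = I₀ cos²(1°) = 0.9997 I₀.
I₂ = I₁ cos²(41° + 1°) = 0.9997 I₀ · cos²(42°) = 0.5521 I₀.
I₃ = I₂ cos²(101° − 41°) = 0.5521 I₀ · cos²(60°) = 0.138 I₀.
Ratio = 0.138 / 0.1807 = 0.7639.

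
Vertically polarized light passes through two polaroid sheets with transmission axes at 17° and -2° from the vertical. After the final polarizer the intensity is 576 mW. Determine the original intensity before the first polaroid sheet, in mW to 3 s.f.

I₁ = I₀ cos²(17° − 0°) = I₀ cos²(17°) = 0.9145 I₀.
I₂ = I₁ cos²(-2° − 17°) = 0.9145 I₀ · cos²(19°) = 0.8176 I₀.
So 576 mW = 0.8176 I₀, giving I₀ = 576/0.8176 = 704.5 mW.

I₀ ≈ 705 mW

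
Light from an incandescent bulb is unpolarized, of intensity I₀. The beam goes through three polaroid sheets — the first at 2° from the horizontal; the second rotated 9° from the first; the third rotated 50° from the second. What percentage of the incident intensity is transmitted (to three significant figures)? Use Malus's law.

≈ 20.2%

Unpolarized light through the first polarizer → I₁ = ½ I₀, now polarized at 2°.
I₂ = I₁ cos²(9°) = 0.5 · 0.9755 I₀ = 0.4878 I₀.
I₃ = I₂ cos²(50°) = 0.4878 · 0.4132 I₀ = 0.2015 I₀.
That is 20.15% of the incident intensity.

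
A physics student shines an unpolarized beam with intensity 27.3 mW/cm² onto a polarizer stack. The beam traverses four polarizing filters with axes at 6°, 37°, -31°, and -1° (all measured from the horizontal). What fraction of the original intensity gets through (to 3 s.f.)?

I/I₀ ≈ 0.0387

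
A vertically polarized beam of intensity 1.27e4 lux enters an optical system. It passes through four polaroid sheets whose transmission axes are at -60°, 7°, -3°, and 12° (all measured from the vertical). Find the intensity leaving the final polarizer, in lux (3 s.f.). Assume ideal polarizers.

I₁ = 1.27e4 lux · cos²(60°) = 3175 lux.
I₂ = I₁ · cos²(67°) = 3175 · 0.1527 = 484.7 lux.
I₃ = I₂ · cos²(10°) = 484.7 · 0.9698 = 470.1 lux.
I₄ = I₃ · cos²(15°) = 470.1 · 0.933 = 438.6 lux.

I ≈ 439 lux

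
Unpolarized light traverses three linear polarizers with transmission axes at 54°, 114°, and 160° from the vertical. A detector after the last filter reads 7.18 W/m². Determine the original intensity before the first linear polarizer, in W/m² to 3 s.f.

I₀ ≈ 119 W/m²

Unpolarized light through the first polarizer → I₁ = ½ I₀, now polarized at 54°.
I₂ = I₁ cos²(114° − 54°) = 0.5 I₀ · cos²(60°) = 0.125 I₀.
I₃ = I₂ cos²(160° − 114°) = 0.125 I₀ · cos²(46°) = 0.06032 I₀.
So 7.18 W/m² = 0.06032 I₀, giving I₀ = 7.18/0.06032 = 119 W/m².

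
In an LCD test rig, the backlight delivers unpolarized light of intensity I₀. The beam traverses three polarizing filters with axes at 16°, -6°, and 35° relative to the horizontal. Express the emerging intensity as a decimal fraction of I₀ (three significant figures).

≈ 0.245 I₀

Unpolarized light through the first polarizer → I₁ = ½ I₀, now polarized at 16°.
I₂ = I₁ cos²(-6° − 16°) = 0.5 I₀ · cos²(22°) = 0.4298 I₀.
I₃ = I₂ cos²(35° + 6°) = 0.4298 I₀ · cos²(41°) = 0.2448 I₀.
Transmitted fraction = 0.2448.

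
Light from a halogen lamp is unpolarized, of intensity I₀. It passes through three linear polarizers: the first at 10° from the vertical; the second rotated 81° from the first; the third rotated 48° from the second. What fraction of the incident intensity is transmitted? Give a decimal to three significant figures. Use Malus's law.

≈ 0.00548 I₀

Unpolarized light through the first polarizer → I₁ = ½ I₀, now polarized at 10°.
I₂ = I₁ cos²(81°) = 0.5 · 0.02447 I₀ = 0.01224 I₀.
I₃ = I₂ cos²(48°) = 0.01224 · 0.4477 I₀ = 0.005478 I₀.
Transmitted fraction = 0.005478.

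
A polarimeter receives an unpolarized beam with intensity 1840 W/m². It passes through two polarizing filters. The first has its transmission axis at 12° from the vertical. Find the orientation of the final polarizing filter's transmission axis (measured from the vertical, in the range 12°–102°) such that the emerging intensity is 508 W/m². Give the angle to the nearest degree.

θ ≈ 54°

Unpolarized light through the first polarizer → I₁ = ½ I₀, now polarized at 12°.
Target fraction: 508 / 1840 W/m² = 0.2761 of I₀.
Need I₂/I₀ = 0.2761, so cos²(θ − 12°) = 0.2761 / 0.5 = 0.5522.
θ − 12° = arccos(√0.5522) = 42.0°, giving θ ≈ 12 + 42.0 = 54.0°.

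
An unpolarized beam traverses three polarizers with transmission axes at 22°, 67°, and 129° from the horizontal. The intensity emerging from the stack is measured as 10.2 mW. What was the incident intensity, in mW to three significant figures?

Unpolarized light through the first polarizer → I₁ = ½ I₀, now polarized at 22°.
I₂ = I₁ cos²(67° − 22°) = 0.5 I₀ · cos²(45°) = 0.25 I₀.
I₃ = I₂ cos²(129° − 67°) = 0.25 I₀ · cos²(62°) = 0.0551 I₀.
So 10.2 mW = 0.0551 I₀, giving I₀ = 10.2/0.0551 = 185.1 mW.

I₀ ≈ 185 mW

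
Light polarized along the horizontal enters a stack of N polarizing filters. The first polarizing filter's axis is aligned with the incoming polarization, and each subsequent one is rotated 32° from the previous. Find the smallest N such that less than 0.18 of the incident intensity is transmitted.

N = 7

First polarizer is aligned with the polarization: full transmission.
Each further stage multiplies by cos²(32°) = 0.7192.
After N polarizers: T = 0.7192^(N−1). Require T < 0.18 ⇒ N−1 > ln(0.18)/ln(0.7192) = 5.20, so N−1 ≥ 6 and N = 7.
Check: N=7 gives T = 0.1384 < 0.18; N=6 gives T = 0.1924.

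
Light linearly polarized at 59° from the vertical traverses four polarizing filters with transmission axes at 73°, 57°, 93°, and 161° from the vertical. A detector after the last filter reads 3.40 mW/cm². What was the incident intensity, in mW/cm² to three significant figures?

I₁ = I₀ cos²(73° − 59°) = I₀ cos²(14°) = 0.9415 I₀.
I₂ = I₁ cos²(57° − 73°) = 0.9415 I₀ · cos²(16°) = 0.8699 I₀.
I₃ = I₂ cos²(93° − 57°) = 0.8699 I₀ · cos²(36°) = 0.5694 I₀.
I₄ = I₃ cos²(161° − 93°) = 0.5694 I₀ · cos²(68°) = 0.0799 I₀.
So 3.40 mW/cm² = 0.0799 I₀, giving I₀ = 3.40/0.0799 = 42.55 mW/cm².

I₀ ≈ 42.6 mW/cm²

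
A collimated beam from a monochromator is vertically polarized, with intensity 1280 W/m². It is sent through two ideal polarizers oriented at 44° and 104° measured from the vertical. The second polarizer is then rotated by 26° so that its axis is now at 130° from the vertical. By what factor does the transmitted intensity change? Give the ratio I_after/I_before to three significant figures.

Before rotation:
I₁ = I₀ cos²(44° − 0°) = I₀ cos²(44°) = 0.5174 I₀.
I₂ = I₁ cos²(104° − 44°) = 0.5174 I₀ · cos²(60°) = 0.1294 I₀.
After rotation:
I₁ = I₀ cos²(44° − 0°) = I₀ cos²(44°) = 0.5174 I₀.
I₂ = I₁ cos²(130° − 44°) = 0.5174 I₀ · cos²(86°) = 0.002518 I₀.
Ratio = 0.002518 / 0.1294 = 0.01946.

I_new/I_old ≈ 0.0195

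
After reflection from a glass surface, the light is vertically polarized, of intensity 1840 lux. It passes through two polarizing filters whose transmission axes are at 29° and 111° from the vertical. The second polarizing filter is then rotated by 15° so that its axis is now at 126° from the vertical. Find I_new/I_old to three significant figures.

Before rotation:
I₁ = I₀ cos²(29° − 0°) = I₀ cos²(29°) = 0.765 I₀.
I₂ = I₁ cos²(111° − 29°) = 0.765 I₀ · cos²(82°) = 0.01482 I₀.
After rotation:
I₁ = I₀ cos²(29° − 0°) = I₀ cos²(29°) = 0.765 I₀.
Angle between axes 1 and 2: 83°. I₂ = 0.765 I₀ · cos²(83°) = 0.01136 I₀.
Ratio = 0.01136 / 0.01482 = 0.7668.

I_new/I_old ≈ 0.767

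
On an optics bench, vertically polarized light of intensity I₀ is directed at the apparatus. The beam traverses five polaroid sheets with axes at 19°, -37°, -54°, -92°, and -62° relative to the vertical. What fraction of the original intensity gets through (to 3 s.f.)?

≈ 0.119 I₀

I₁ = I₀ cos²(19° − 0°) = I₀ cos²(19°) = 0.894 I₀.
I₂ = I₁ cos²(-37° − 19°) = 0.894 I₀ · cos²(56°) = 0.2796 I₀.
I₃ = I₂ cos²(-54° + 37°) = 0.2796 I₀ · cos²(17°) = 0.2557 I₀.
I₄ = I₃ cos²(-92° + 54°) = 0.2557 I₀ · cos²(38°) = 0.1588 I₀.
I₅ = I₄ cos²(-62° + 92°) = 0.1588 I₀ · cos²(30°) = 0.1191 I₀.
Transmitted fraction = 0.1191.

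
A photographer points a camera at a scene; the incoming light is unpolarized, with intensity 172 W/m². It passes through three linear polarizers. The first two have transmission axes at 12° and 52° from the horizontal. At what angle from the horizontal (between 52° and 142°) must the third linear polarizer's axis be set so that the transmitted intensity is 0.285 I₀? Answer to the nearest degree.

Unpolarized light through the first polarizer → I₁ = ½ I₀, now polarized at 12°.
I₂ = I₁ cos²(52° − 12°) = 0.5 I₀ · cos²(40°) = 0.2934 I₀.
Need I₃/I₀ = 0.285, so cos²(θ − 52°) = 0.285 / 0.2934 = 0.9713.
θ − 52° = arccos(√0.9713) = 9.7°, giving θ ≈ 52 + 9.7 = 61.7°.

θ ≈ 62°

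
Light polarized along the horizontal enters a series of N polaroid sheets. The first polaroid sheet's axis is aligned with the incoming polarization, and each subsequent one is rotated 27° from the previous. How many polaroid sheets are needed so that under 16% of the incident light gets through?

First polarizer is aligned with the polarization: full transmission.
Each further stage multiplies by cos²(27°) = 0.7939.
After N polarizers: T = 0.7939^(N−1). Require T < 0.16 ⇒ N−1 > ln(0.16)/ln(0.7939) = 7.94, so N−1 ≥ 8 and N = 9.
Check: N=9 gives T = 0.1578 < 0.16; N=8 gives T = 0.1988.

N = 9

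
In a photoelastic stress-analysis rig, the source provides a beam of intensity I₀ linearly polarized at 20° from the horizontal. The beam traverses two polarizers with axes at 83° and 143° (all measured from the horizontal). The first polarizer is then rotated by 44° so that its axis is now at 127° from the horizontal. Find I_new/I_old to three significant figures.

Before rotation:
I₁ = I₀ cos²(83° − 20°) = I₀ cos²(63°) = 0.2061 I₀.
I₂ = I₁ cos²(143° − 83°) = 0.2061 I₀ · cos²(60°) = 0.05153 I₀.
After rotation:
I₁ = I₀ cos²(127° − 20°) = I₀ cos²(73°) = 0.08548 I₀.
I₂ = I₁ cos²(143° − 127°) = 0.08548 I₀ · cos²(16°) = 0.07899 I₀.
Ratio = 0.07899 / 0.05153 = 1.533.

I_new/I_old ≈ 1.53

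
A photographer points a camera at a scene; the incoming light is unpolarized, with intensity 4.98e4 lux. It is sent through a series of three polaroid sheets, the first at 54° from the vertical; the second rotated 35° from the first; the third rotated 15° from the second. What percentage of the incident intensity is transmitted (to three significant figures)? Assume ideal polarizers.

Unpolarized light through the first polarizer → I₁ = 4.98e4 lux/2 = 2.49e+04 lux, polarized at 54°.
I₂ = I₁ · cos²(35°) = 2.49e+04 · 0.671 = 1.671e+04 lux.
I₃ = I₂ · cos²(15°) = 1.671e+04 · 0.933 = 1.559e+04 lux.
That is 31.3% of the incident intensity.

≈ 31.3%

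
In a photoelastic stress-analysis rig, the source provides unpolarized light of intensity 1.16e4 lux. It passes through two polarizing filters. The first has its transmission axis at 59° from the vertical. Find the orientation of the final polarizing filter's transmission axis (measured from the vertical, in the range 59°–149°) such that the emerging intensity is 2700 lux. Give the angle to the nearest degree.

θ ≈ 106°

Unpolarized light through the first polarizer → I₁ = ½ I₀, now polarized at 59°.
Target fraction: 2700 / 1.16e4 lux = 0.2328 of I₀.
Need I₂/I₀ = 0.2328, so cos²(θ − 59°) = 0.2328 / 0.5 = 0.4655.
θ − 59° = arccos(√0.4655) = 47.0°, giving θ ≈ 59 + 47.0 = 106.0°.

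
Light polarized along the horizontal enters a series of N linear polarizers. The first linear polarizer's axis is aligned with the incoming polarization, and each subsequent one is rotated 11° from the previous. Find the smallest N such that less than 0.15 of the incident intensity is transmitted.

First polarizer is aligned with the polarization: full transmission.
Each further stage multiplies by cos²(11°) = 0.9636.
After N polarizers: T = 0.9636^(N−1). Require T < 0.15 ⇒ N−1 > ln(0.15)/ln(0.9636) = 51.15, so N−1 ≥ 52 and N = 53.
Check: N=53 gives T = 0.1454 < 0.15; N=52 gives T = 0.1509.

N = 53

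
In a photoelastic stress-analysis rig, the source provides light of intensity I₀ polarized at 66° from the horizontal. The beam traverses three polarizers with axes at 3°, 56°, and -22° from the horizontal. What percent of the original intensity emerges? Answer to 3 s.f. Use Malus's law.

≈ 0.323%

By Malus's law, I₁ = I₀ cos²(3° − 66°) = I₀ cos²(63°) = 0.2061 I₀.
I₂ = I₁ cos²(56° − 3°) = 0.2061 I₀ · cos²(53°) = 0.07465 I₀.
I₃ = I₂ cos²(-22° − 56°) = 0.07465 I₀ · cos²(78°) = 0.003227 I₀.
That is 0.3227% of the incident intensity.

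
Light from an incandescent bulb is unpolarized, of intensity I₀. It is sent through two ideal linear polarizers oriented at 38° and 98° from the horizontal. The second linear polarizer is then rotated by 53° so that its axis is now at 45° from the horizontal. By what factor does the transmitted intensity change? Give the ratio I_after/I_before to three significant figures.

I_new/I_old ≈ 3.94

Before rotation:
Unpolarized light through the first polarizer → I₁ = ½ I₀, now polarized at 38°.
I₂ = I₁ cos²(98° − 38°) = 0.5 I₀ · cos²(60°) = 0.125 I₀.
After rotation:
Unpolarized light through the first polarizer → I₁ = ½ I₀, now polarized at 38°.
I₂ = I₁ cos²(45° − 38°) = 0.5 I₀ · cos²(7°) = 0.4926 I₀.
Ratio = 0.4926 / 0.125 = 3.941.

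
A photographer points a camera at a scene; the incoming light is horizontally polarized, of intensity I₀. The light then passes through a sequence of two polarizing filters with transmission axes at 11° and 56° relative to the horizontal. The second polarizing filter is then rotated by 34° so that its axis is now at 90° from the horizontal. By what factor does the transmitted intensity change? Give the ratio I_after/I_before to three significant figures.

I_new/I_old ≈ 0.0728

Before rotation:
By Malus's law, I₁ = I₀ cos²(11° − 0°) = I₀ cos²(11°) = 0.9636 I₀.
I₂ = I₁ cos²(56° − 11°) = 0.9636 I₀ · cos²(45°) = 0.4818 I₀.
After rotation:
I₁ = I₀ cos²(11° − 0°) = I₀ cos²(11°) = 0.9636 I₀.
I₂ = I₁ cos²(90° − 11°) = 0.9636 I₀ · cos²(79°) = 0.03508 I₀.
Ratio = 0.03508 / 0.4818 = 0.07282.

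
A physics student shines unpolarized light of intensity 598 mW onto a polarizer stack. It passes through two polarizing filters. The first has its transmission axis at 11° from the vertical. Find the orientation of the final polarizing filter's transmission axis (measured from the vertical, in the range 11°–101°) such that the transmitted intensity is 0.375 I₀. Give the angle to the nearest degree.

Unpolarized light through the first polarizer → I₁ = ½ I₀, now polarized at 11°.
Need I₂/I₀ = 0.375, so cos²(θ − 11°) = 0.375 / 0.5 = 0.75.
θ − 11° = arccos(√0.75) = 30.0°, giving θ ≈ 11 + 30.0 = 41.0°.

θ ≈ 41°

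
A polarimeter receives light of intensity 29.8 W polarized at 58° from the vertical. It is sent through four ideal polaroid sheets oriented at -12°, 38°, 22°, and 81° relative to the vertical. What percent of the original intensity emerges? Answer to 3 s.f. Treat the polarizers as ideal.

By Malus's law, I₁ = 29.8 W · cos²(70°) = 3.486 W.
I₂ = I₁ · cos²(50°) = 3.486 · 0.4132 = 1.44 W.
I₃ = I₂ · cos²(16°) = 1.44 · 0.924 = 1.331 W.
I₄ = I₃ · cos²(59°) = 1.331 · 0.2653 = 0.353 W.
That is 1.185% of the incident intensity.

≈ 1.18%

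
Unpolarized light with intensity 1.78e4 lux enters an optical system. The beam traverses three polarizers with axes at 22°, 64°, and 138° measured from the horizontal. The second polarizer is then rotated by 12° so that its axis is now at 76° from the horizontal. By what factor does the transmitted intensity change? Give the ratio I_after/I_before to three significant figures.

I_new/I_old ≈ 1.81

Before rotation:
Unpolarized light through the first polarizer → I₁ = ½ I₀, now polarized at 22°.
I₂ = I₁ cos²(64° − 22°) = 0.5 I₀ · cos²(42°) = 0.2761 I₀.
I₃ = I₂ cos²(138° − 64°) = 0.2761 I₀ · cos²(74°) = 0.02098 I₀.
After rotation:
Unpolarized light through the first polarizer → I₁ = ½ I₀, now polarized at 22°.
I₂ = I₁ cos²(76° − 22°) = 0.5 I₀ · cos²(54°) = 0.1727 I₀.
I₃ = I₂ cos²(138° − 76°) = 0.1727 I₀ · cos²(62°) = 0.03807 I₀.
Ratio = 0.03807 / 0.02098 = 1.815.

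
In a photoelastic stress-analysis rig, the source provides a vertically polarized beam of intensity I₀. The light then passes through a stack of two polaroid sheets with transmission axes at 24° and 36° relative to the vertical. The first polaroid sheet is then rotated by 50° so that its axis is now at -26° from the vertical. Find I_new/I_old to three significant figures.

Before rotation:
I₁ = I₀ cos²(24° − 0°) = I₀ cos²(24°) = 0.8346 I₀.
I₂ = I₁ cos²(36° − 24°) = 0.8346 I₀ · cos²(12°) = 0.7985 I₀.
After rotation:
I₁ = I₀ cos²(-26° − 0°) = I₀ cos²(26°) = 0.8078 I₀.
I₂ = I₁ cos²(36° + 26°) = 0.8078 I₀ · cos²(62°) = 0.178 I₀.
Ratio = 0.178 / 0.7985 = 0.223.

I_new/I_old ≈ 0.223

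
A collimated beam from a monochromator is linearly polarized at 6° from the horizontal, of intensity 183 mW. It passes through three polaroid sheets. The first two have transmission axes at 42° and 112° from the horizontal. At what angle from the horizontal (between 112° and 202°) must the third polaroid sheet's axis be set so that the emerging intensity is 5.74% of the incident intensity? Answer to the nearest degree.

By Malus's law, I₁ = I₀ cos²(42° − 6°) = I₀ cos²(36°) = 0.6545 I₀.
I₂ = I₁ cos²(112° − 42°) = 0.6545 I₀ · cos²(70°) = 0.07656 I₀.
Need I₃/I₀ = 0.0574, so cos²(θ − 112°) = 0.0574 / 0.07656 = 0.7497.
θ − 112° = arccos(√0.7497) = 30.0°, giving θ ≈ 112 + 30.0 = 142.0°.

θ ≈ 142°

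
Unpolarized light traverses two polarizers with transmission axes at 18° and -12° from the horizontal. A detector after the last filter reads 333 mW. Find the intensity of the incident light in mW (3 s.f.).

I₀ ≈ 888 mW

Unpolarized light through the first polarizer → I₁ = ½ I₀, now polarized at 18°.
I₂ = I₁ cos²(-12° − 18°) = 0.5 I₀ · cos²(30°) = 0.375 I₀.
So 333 mW = 0.375 I₀, giving I₀ = 333/0.375 = 888 mW.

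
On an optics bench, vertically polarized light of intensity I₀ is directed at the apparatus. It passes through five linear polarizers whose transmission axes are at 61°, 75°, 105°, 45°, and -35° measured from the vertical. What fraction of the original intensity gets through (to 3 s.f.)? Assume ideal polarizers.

I₁ = I₀ cos²(61° − 0°) = I₀ cos²(61°) = 0.235 I₀.
I₂ = I₁ cos²(75° − 61°) = 0.235 I₀ · cos²(14°) = 0.2213 I₀.
I₃ = I₂ cos²(105° − 75°) = 0.2213 I₀ · cos²(30°) = 0.166 I₀.
I₄ = I₃ cos²(45° − 105°) = 0.166 I₀ · cos²(60°) = 0.04149 I₀.
I₅ = I₄ cos²(-35° − 45°) = 0.04149 I₀ · cos²(80°) = 0.001251 I₀.
Transmitted fraction = 0.001251.

≈ 0.00125 I₀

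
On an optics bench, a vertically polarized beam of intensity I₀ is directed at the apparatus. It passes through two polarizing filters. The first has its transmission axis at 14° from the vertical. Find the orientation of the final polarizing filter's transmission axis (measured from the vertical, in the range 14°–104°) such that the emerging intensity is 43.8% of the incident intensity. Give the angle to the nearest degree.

θ ≈ 61°

I₁ = I₀ cos²(14° − 0°) = I₀ cos²(14°) = 0.9415 I₀.
Need I₂/I₀ = 0.438, so cos²(θ − 14°) = 0.438 / 0.9415 = 0.4652.
θ − 14° = arccos(√0.4652) = 47.0°, giving θ ≈ 14 + 47.0 = 61.0°.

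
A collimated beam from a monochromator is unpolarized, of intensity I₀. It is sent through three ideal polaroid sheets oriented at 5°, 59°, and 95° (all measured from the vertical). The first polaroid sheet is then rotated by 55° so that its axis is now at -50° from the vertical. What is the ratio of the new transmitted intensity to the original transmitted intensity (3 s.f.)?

Before rotation:
Unpolarized light through the first polarizer → I₁ = ½ I₀, now polarized at 5°.
I₂ = I₁ cos²(59° − 5°) = 0.5 I₀ · cos²(54°) = 0.1727 I₀.
I₃ = I₂ cos²(95° − 59°) = 0.1727 I₀ · cos²(36°) = 0.1131 I₀.
After rotation:
Unpolarized light through the first polarizer → I₁ = ½ I₀, now polarized at -50°.
Angle between axes 1 and 2: 71°. I₂ = 0.5 I₀ · cos²(71°) = 0.053 I₀.
I₃ = I₂ cos²(95° − 59°) = 0.053 I₀ · cos²(36°) = 0.03469 I₀.
Ratio = 0.03469 / 0.1131 = 0.3068.

I_new/I_old ≈ 0.307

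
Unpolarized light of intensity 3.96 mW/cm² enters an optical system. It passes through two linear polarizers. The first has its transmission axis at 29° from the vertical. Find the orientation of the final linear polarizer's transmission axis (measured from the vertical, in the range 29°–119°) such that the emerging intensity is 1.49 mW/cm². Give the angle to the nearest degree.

θ ≈ 59°

Unpolarized light through the first polarizer → I₁ = ½ I₀, now polarized at 29°.
Target fraction: 1.49 / 3.96 mW/cm² = 0.3763 of I₀.
Need I₂/I₀ = 0.3763, so cos²(θ − 29°) = 0.3763 / 0.5 = 0.7525.
θ − 29° = arccos(√0.7525) = 29.8°, giving θ ≈ 29 + 29.8 = 58.8°.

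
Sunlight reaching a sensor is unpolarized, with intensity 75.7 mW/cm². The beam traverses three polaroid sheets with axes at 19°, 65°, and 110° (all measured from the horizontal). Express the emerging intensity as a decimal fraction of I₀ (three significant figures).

I/I₀ ≈ 0.121

Unpolarized light through the first polarizer → I₁ = 75.7 mW/cm²/2 = 37.85 mW/cm², polarized at 19°.
I₂ = I₁ · cos²(46°) = 37.85 · 0.4826 = 18.26 mW/cm².
I₃ = I₂ · cos²(45°) = 18.26 · 0.5 = 9.132 mW/cm².
Transmitted fraction = 0.1206.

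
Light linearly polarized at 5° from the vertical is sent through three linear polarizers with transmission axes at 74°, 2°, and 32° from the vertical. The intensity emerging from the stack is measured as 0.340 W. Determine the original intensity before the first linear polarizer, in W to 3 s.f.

I₀ ≈ 37.0 W

I₁ = I₀ cos²(74° − 5°) = I₀ cos²(69°) = 0.1284 I₀.
I₂ = I₁ cos²(2° − 74°) = 0.1284 I₀ · cos²(72°) = 0.01226 I₀.
I₃ = I₂ cos²(32° − 2°) = 0.01226 I₀ · cos²(30°) = 0.009198 I₀.
So 0.340 W = 0.009198 I₀, giving I₀ = 0.340/0.009198 = 36.97 W.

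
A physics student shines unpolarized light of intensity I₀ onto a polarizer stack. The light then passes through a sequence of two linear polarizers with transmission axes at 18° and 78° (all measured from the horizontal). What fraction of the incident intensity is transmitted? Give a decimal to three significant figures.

Unpolarized light through the first polarizer → I₁ = ½ I₀, now polarized at 18°.
I₂ = I₁ cos²(78° − 18°) = 0.5 I₀ · cos²(60°) = 0.125 I₀.
Transmitted fraction = 0.125.

≈ 0.125 I₀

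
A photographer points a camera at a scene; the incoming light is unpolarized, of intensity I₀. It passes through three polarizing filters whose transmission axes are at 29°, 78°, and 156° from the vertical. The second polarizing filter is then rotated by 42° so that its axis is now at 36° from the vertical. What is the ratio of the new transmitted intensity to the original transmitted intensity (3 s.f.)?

I_new/I_old ≈ 13.2

Before rotation:
Unpolarized light through the first polarizer → I₁ = ½ I₀, now polarized at 29°.
I₂ = I₁ cos²(78° − 29°) = 0.5 I₀ · cos²(49°) = 0.2152 I₀.
I₃ = I₂ cos²(156° − 78°) = 0.2152 I₀ · cos²(78°) = 0.009303 I₀.
After rotation:
Unpolarized light through the first polarizer → I₁ = ½ I₀, now polarized at 29°.
I₂ = I₁ cos²(36° − 29°) = 0.5 I₀ · cos²(7°) = 0.4926 I₀.
Angle between axes 2 and 3: 60°. I₃ = 0.4926 I₀ · cos²(60°) = 0.1231 I₀.
Ratio = 0.1231 / 0.009303 = 13.24.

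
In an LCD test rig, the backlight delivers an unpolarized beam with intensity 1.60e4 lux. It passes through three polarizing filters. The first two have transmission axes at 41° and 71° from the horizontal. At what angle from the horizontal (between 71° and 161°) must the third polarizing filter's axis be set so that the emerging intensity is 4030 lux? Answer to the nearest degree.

θ ≈ 106°

Unpolarized light through the first polarizer → I₁ = ½ I₀, now polarized at 41°.
I₂ = I₁ cos²(71° − 41°) = 0.5 I₀ · cos²(30°) = 0.375 I₀.
Target fraction: 4030 / 1.60e4 lux = 0.2519 of I₀.
Need I₃/I₀ = 0.2519, so cos²(θ − 71°) = 0.2519 / 0.375 = 0.6717.
θ − 71° = arccos(√0.6717) = 35.0°, giving θ ≈ 71 + 35.0 = 106.0°.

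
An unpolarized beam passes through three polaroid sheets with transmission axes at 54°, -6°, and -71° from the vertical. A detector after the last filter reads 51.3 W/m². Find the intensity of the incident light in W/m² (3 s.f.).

I₀ ≈ 2300 W/m²

Unpolarized light through the first polarizer → I₁ = ½ I₀, now polarized at 54°.
I₂ = I₁ cos²(-6° − 54°) = 0.5 I₀ · cos²(60°) = 0.125 I₀.
I₃ = I₂ cos²(-71° + 6°) = 0.125 I₀ · cos²(65°) = 0.02233 I₀.
So 51.3 W/m² = 0.02233 I₀, giving I₀ = 51.3/0.02233 = 2298 W/m².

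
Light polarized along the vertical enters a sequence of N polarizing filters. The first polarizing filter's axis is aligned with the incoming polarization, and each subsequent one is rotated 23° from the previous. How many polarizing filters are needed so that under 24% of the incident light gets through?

First polarizer is aligned with the polarization: full transmission.
Each further stage multiplies by cos²(23°) = 0.8473.
After N polarizers: T = 0.8473^(N−1). Require T < 0.24 ⇒ N−1 > ln(0.24)/ln(0.8473) = 8.61, so N−1 ≥ 9 and N = 10.
Check: N=10 gives T = 0.2251 < 0.24; N=9 gives T = 0.2657.

N = 10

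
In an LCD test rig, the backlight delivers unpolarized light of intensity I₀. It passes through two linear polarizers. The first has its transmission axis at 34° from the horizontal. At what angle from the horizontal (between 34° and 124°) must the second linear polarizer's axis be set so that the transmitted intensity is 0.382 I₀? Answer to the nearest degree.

θ ≈ 63°

Unpolarized light through the first polarizer → I₁ = ½ I₀, now polarized at 34°.
Need I₂/I₀ = 0.382, so cos²(θ − 34°) = 0.382 / 0.5 = 0.764.
θ − 34° = arccos(√0.764) = 29.1°, giving θ ≈ 34 + 29.1 = 63.1°.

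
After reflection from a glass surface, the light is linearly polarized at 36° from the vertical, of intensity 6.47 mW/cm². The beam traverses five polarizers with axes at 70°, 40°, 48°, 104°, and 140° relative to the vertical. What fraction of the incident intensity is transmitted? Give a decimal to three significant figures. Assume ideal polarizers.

I₁ = 6.47 mW/cm² · cos²(34°) = 4.447 mW/cm².
I₂ = I₁ · cos²(30°) = 4.447 · 0.75 = 3.335 mW/cm².
I₃ = I₂ · cos²(8°) = 3.335 · 0.9806 = 3.271 mW/cm².
I₄ = I₃ · cos²(56°) = 3.271 · 0.3127 = 1.023 mW/cm².
I₅ = I₄ · cos²(36°) = 1.023 · 0.6545 = 0.6694 mW/cm².
Transmitted fraction = 0.1035.

I/I₀ ≈ 0.103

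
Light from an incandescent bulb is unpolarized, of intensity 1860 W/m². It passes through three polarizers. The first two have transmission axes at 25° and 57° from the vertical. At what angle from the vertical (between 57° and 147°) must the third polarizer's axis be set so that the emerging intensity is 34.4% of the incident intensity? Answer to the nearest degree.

Unpolarized light through the first polarizer → I₁ = ½ I₀, now polarized at 25°.
I₂ = I₁ cos²(57° − 25°) = 0.5 I₀ · cos²(32°) = 0.3596 I₀.
Need I₃/I₀ = 0.344, so cos²(θ − 57°) = 0.344 / 0.3596 = 0.9566.
θ − 57° = arccos(√0.9566) = 12.0°, giving θ ≈ 57 + 12.0 = 69.0°.

θ ≈ 69°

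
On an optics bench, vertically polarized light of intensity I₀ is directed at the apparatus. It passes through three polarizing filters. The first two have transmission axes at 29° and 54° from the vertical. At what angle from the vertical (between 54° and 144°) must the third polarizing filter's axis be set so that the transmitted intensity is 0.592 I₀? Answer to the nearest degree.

θ ≈ 68°

I₁ = I₀ cos²(29° − 0°) = I₀ cos²(29°) = 0.765 I₀.
I₂ = I₁ cos²(54° − 29°) = 0.765 I₀ · cos²(25°) = 0.6283 I₀.
Need I₃/I₀ = 0.592, so cos²(θ − 54°) = 0.592 / 0.6283 = 0.9422.
θ − 54° = arccos(√0.9422) = 13.9°, giving θ ≈ 54 + 13.9 = 67.9°.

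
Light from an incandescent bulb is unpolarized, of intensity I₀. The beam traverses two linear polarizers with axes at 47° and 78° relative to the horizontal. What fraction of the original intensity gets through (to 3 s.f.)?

≈ 0.367 I₀

Unpolarized light through the first polarizer → I₁ = ½ I₀, now polarized at 47°.
I₂ = I₁ cos²(78° − 47°) = 0.5 I₀ · cos²(31°) = 0.3674 I₀.
Transmitted fraction = 0.3674.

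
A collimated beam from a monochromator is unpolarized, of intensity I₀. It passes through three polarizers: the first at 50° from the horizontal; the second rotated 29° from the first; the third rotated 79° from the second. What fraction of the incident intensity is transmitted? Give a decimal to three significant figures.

Unpolarized light through the first polarizer → I₁ = ½ I₀, now polarized at 50°.
I₂ = I₁ cos²(29°) = 0.5 · 0.765 I₀ = 0.3825 I₀.
I₃ = I₂ cos²(79°) = 0.3825 · 0.03641 I₀ = 0.01393 I₀.
Transmitted fraction = 0.01393.

≈ 0.0139 I₀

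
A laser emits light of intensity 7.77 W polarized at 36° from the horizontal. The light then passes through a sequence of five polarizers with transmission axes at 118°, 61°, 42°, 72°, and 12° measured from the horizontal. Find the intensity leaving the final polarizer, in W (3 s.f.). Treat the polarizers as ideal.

I ≈ 0.00748 W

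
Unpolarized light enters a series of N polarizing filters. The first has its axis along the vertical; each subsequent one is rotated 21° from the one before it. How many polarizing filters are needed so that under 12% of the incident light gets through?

First polarizer halves the unpolarized light: factor 1/2.
Each further stage multiplies by cos²(21°) = 0.8716.
After N polarizers: T = 0.5·0.8716^(N−1). Require T < 0.12 ⇒ N−1 > ln(0.12/0.5)/ln(0.8716) = 10.38, so N−1 ≥ 11 and N = 12.
Check: N=12 gives T = 0.1102 < 0.12; N=11 gives T = 0.1265.

N = 12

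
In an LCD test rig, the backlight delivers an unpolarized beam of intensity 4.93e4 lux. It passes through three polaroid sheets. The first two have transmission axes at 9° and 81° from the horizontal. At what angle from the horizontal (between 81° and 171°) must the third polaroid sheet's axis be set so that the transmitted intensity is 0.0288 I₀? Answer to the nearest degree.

θ ≈ 120°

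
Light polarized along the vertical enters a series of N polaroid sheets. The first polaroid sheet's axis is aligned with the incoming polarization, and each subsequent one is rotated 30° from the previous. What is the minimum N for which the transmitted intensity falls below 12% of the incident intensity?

First polarizer is aligned with the polarization: full transmission.
Each further stage multiplies by cos²(30°) = 0.75.
After N polarizers: T = 0.75^(N−1). Require T < 0.12 ⇒ N−1 > ln(0.12)/ln(0.75) = 7.37, so N−1 ≥ 8 and N = 9.
Check: N=9 gives T = 0.1001 < 0.12; N=8 gives T = 0.1335.

N = 9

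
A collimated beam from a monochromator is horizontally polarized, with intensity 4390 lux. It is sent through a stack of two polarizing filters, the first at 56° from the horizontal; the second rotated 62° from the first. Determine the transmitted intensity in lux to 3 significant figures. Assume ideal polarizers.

I ≈ 303 lux

I₁ = 4390 lux · cos²(56°) = 1373 lux.
I₂ = I₁ · cos²(62°) = 1373 · 0.2204 = 302.6 lux.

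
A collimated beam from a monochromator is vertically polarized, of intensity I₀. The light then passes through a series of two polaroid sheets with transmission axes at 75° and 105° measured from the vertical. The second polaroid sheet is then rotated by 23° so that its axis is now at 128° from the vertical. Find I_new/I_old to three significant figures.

I_new/I_old ≈ 0.483

Before rotation:
I₁ = I₀ cos²(75° − 0°) = I₀ cos²(75°) = 0.06699 I₀.
I₂ = I₁ cos²(105° − 75°) = 0.06699 I₀ · cos²(30°) = 0.05024 I₀.
After rotation:
I₁ = I₀ cos²(75° − 0°) = I₀ cos²(75°) = 0.06699 I₀.
I₂ = I₁ cos²(128° − 75°) = 0.06699 I₀ · cos²(53°) = 0.02426 I₀.
Ratio = 0.02426 / 0.05024 = 0.4829.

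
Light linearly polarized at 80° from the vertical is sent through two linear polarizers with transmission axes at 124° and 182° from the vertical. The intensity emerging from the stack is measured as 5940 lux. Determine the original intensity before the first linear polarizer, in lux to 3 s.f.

I₁ = I₀ cos²(124° − 80°) = I₀ cos²(44°) = 0.5174 I₀.
I₂ = I₁ cos²(182° − 124°) = 0.5174 I₀ · cos²(58°) = 0.1453 I₀.
So 5940 lux = 0.1453 I₀, giving I₀ = 5940/0.1453 = 4.088e+04 lux.

I₀ ≈ 4.09e4 lux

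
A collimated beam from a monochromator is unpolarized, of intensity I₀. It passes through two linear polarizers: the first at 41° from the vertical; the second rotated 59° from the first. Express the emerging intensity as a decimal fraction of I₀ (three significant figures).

Unpolarized light through the first polarizer → I₁ = ½ I₀, now polarized at 41°.
I₂ = I₁ cos²(59°) = 0.5 · 0.2653 I₀ = 0.1326 I₀.
Transmitted fraction = 0.1326.

≈ 0.133 I₀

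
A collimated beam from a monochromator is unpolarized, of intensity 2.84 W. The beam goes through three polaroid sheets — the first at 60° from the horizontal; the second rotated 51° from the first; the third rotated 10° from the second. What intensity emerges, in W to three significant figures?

Unpolarized light through the first polarizer → I₁ = 2.84 W/2 = 1.42 W, polarized at 60°.
I₂ = I₁ · cos²(51°) = 1.42 · 0.396 = 0.5624 W.
I₃ = I₂ · cos²(10°) = 0.5624 · 0.9698 = 0.5454 W.

I ≈ 0.545 W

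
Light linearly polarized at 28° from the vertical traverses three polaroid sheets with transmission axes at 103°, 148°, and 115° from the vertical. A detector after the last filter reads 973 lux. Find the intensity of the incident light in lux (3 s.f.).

I₁ = I₀ cos²(103° − 28°) = I₀ cos²(75°) = 0.06699 I₀.
I₂ = I₁ cos²(148° − 103°) = 0.06699 I₀ · cos²(45°) = 0.03349 I₀.
I₃ = I₂ cos²(115° − 148°) = 0.03349 I₀ · cos²(33°) = 0.02356 I₀.
So 973 lux = 0.02356 I₀, giving I₀ = 973/0.02356 = 4.13e+04 lux.

I₀ ≈ 4.13e4 lux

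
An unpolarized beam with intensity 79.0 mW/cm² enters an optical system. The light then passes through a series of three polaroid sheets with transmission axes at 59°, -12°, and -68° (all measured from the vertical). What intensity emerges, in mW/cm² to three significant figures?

Unpolarized light through the first polarizer → I₁ = 79.0 mW/cm²/2 = 39.5 mW/cm², polarized at 59°.
I₂ = I₁ · cos²(71°) = 39.5 · 0.106 = 4.187 mW/cm².
I₃ = I₂ · cos²(56°) = 4.187 · 0.3127 = 1.309 mW/cm².

I ≈ 1.31 mW/cm²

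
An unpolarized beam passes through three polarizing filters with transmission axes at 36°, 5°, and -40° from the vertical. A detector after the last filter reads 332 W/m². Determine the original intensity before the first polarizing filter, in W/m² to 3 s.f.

I₀ ≈ 1810 W/m²

Unpolarized light through the first polarizer → I₁ = ½ I₀, now polarized at 36°.
I₂ = I₁ cos²(5° − 36°) = 0.5 I₀ · cos²(31°) = 0.3674 I₀.
I₃ = I₂ cos²(-40° − 5°) = 0.3674 I₀ · cos²(45°) = 0.1837 I₀.
So 332 W/m² = 0.1837 I₀, giving I₀ = 332/0.1837 = 1807 W/m².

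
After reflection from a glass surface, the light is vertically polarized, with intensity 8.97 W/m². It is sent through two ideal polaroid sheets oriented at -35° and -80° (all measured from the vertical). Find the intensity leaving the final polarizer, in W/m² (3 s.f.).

I₁ = 8.97 W/m² · cos²(35°) = 6.019 W/m².
I₂ = I₁ · cos²(45°) = 6.019 · 0.5 = 3.009 W/m².

I ≈ 3.01 W/m²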